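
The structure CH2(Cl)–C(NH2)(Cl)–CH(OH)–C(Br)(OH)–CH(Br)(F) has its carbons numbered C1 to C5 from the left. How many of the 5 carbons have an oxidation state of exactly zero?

Tallying each carbon's bonds:
C1: 1C, 2H, 1Cl → 0 − 2 + 1 = -1
C2: 2C, 1N, 1Cl → 0 + 1 + 1 = +2
C3: 2C, 1H, 1O → 0 − 1 + 1 = 0
C4: 2C, 1O, 1Br → 0 + 1 + 1 = +2
C5: 1C, 1H, 1F, 1Br → 0 − 1 + 1 + 1 = +1
1 carbon (C3) meets the condition.

1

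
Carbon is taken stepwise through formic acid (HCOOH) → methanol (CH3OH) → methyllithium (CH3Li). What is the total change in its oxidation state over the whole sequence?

Carbon oxidation states along the series — formic acid: +2, methanol: -2, methyllithium: -4.
Net change = -4 − (+2) = -6.

-6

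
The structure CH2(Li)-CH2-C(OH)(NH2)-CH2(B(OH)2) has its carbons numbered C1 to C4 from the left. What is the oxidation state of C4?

C4 has one bond to C (0), one bond to H (-1), one bond to B (-1), one bond to H (-1).
Oxidation state = 0 − 1 − 1 − 1 = -3.

-3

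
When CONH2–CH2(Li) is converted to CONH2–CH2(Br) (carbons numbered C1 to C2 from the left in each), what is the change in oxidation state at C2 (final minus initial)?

Before: C2 has 1 bond to C, 2 bonds to H, 1 bond to Li → oxidation state -3.
After: C2 has 1 bond to C, 2 bonds to H, 1 bond to Br → oxidation state -1.
Δ = -1 − (-3) = +2, so this is an oxidation at C2.

+2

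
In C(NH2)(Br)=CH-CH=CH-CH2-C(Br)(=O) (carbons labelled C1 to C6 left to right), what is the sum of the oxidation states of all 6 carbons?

Tallying each carbon's bonds:
C1: 2C, 1N, 1Br → 0 + 1 + 1 = +2
C2: 3C, 1H → 0 − 1 = -1
C3: 3C, 1H → 0 − 1 = -1
C4: 3C, 1H → 0 − 1 = -1
C5: 2C, 2H → 0 − 2 = -2
C6: 1C, 2O, 1Br → 0 + 2 + 1 = +3
Sum = +2 − 1 − 1 − 1 − 2 + 3 = 0.

0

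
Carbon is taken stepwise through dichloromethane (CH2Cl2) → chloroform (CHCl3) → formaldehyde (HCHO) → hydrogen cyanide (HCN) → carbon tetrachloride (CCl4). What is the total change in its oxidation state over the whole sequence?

Carbon oxidation states along the series — dichloromethane: 0, chloroform: +2, formaldehyde: 0, hydrogen cyanide: +2, carbon tetrachloride: +4.
Net change = +4 − (0) = +4.

+4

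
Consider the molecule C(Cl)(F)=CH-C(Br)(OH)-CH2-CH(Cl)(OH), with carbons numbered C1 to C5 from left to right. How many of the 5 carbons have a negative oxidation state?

2

Each bond to a more electronegative atom (O, N, halogen) counts +1, each bond to a less electronegative atom (H, metal, B, Si) counts −1, and each C–C bond counts 0. Tallying each carbon:
C1: 2C, 1F, 1Cl → 0 + 1 + 1 = +2
C2: 3C, 1H → 0 − 1 = -1
C3: 2C, 1O, 1Br → 0 + 1 + 1 = +2
C4: 2C, 2H → 0 − 2 = -2
C5: 1C, 1H, 1O, 1Cl → 0 − 1 + 1 + 1 = +1
2 carbons (C2, C4) meet the condition.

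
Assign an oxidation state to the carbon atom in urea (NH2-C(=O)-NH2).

The carbon has one bond to N (+1), a double bond to O (2×+1 = +2), one bond to N (+1).
Oxidation state = +1 + 2 + 1 = +4.

+4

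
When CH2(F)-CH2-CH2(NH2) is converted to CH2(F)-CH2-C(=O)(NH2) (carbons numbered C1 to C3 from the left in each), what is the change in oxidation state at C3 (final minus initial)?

Before: C3 has 1 bond to C, 2 bonds to H, 1 bond to N → oxidation state -1.
After: C3 has 1 bond to C, 2 bonds to O, 1 bond to N → oxidation state +3.
Δ = +3 − (-1) = +4, so this is an oxidation at C3.

+4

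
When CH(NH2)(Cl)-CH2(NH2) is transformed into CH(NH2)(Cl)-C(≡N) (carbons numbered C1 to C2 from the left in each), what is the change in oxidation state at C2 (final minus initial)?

+4

Before: C2 has 1 bond to C, 2 bonds to H, 1 bond to N → oxidation state -1.
After: C2 has 1 bond to C, 3 bonds to N → oxidation state +3.
Δ = +3 − (-1) = +4, so this is an oxidation at C2.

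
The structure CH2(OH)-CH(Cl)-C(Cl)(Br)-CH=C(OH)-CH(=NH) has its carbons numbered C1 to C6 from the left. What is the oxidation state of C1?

Bonds to more-electronegative neighbours contribute +1 each, bonds to H or metals contribute −1 each, and C–C bonds contribute 0.
C1 has one bond to C (0), one bond to H (-1), one bond to O (+1), one bond to H (-1).
Oxidation state = 0 − 1 + 1 − 1 = -1.

-1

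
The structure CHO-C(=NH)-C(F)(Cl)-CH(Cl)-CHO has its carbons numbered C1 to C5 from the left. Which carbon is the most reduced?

C4

Tallying each carbon's bonds:
C1: 1C, 1H, 2O → 0 − 1 + 2 = +1
C2: 2C, 2N → 0 + 2 = +2
C3: 2C, 1F, 1Cl → 0 + 1 + 1 = +2
C4: 2C, 1H, 1Cl → 0 − 1 + 1 = 0
C5: 1C, 1H, 2O → 0 − 1 + 2 = +1
The most reduced carbon is C4 at 0.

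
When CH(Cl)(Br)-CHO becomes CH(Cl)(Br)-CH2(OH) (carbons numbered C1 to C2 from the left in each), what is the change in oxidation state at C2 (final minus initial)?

-2

Before: C2 has 1 bond to C, 1 bond to H, 2 bonds to O → oxidation state +1.
After: C2 has 1 bond to C, 2 bonds to H, 1 bond to O → oxidation state -1.
Δ = -1 − (+1) = -2, so this is a reduction at C2.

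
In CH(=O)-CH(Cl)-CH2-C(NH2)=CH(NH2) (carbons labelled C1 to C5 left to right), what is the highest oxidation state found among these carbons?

+1

Each bond to a more electronegative atom (O, N, halogen) counts +1, each bond to a less electronegative atom (H, metal, B, Si) counts −1, and each C–C bond counts 0. Tallying each carbon:
C1: 1C, 1H, 2O → 0 − 1 + 2 = +1
C2: 2C, 1H, 1Cl → 0 − 1 + 1 = 0
C3: 2C, 2H → 0 − 2 = -2
C4: 3C, 1N → 0 + 1 = +1
C5: 2C, 1H, 1N → 0 − 1 + 1 = 0
The highest value is +1.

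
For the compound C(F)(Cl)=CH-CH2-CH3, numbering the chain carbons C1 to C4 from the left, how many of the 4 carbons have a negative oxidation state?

3

Tallying each carbon's bonds:
C1: 2C, 1F, 1Cl → 0 + 1 + 1 = +2
C2: 3C, 1H → 0 − 1 = -1
C3: 2C, 2H → 0 − 2 = -2
C4: 1C, 3H → 0 − 3 = -3
3 carbons (C2, C3, C4) meet the condition.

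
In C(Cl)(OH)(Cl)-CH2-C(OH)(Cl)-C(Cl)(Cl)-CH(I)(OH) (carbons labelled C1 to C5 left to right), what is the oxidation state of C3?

+2

Count +1 for every bond to an atom more electronegative than carbon and −1 for every bond to one less electronegative; C–C bonds are 0.
C3 has one bond to C (0), one bond to C (0), one bond to O (+1), one bond to Cl (+1).
Oxidation state = 0 + 0 + 1 + 1 = +2.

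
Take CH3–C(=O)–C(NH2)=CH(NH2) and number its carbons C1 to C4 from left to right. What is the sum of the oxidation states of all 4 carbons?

0

Assign +1 per bond to O/N/halogen, −1 per bond to H or an electropositive element, and 0 per bond to carbon. Tallying each carbon:
C1: 1C, 3H → 0 − 3 = -3
C2: 2C, 2O → 0 + 2 = +2
C3: 3C, 1N → 0 + 1 = +1
C4: 2C, 1H, 1N → 0 − 1 + 1 = 0
Sum = -3 + 2 + 1 + 0 = 0.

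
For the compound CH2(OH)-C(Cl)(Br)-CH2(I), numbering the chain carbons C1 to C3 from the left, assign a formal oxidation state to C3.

-1

Assign +1 per bond to O/N/halogen, −1 per bond to H or an electropositive element, and 0 per bond to carbon.
C3 has one bond to C (0), one bond to H (-1), one bond to H (-1), one bond to I (+1).
Oxidation state = 0 − 1 − 1 + 1 = -1.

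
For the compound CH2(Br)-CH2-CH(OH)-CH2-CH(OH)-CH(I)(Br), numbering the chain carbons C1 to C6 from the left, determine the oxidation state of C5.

0

Count +1 for every bond to an atom more electronegative than carbon and −1 for every bond to one less electronegative; C–C bonds are 0.
C5 has one bond to C (0), one bond to C (0), one bond to O (+1), one bond to H (-1).
Oxidation state = 0 + 0 + 1 − 1 = 0.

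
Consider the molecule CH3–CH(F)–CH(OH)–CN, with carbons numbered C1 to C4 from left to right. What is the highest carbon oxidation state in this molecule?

Assign +1 per bond to O/N/halogen, −1 per bond to H or an electropositive element, and 0 per bond to carbon. Tallying each carbon:
C1: 1C, 3H → 0 − 3 = -3
C2: 2C, 1H, 1F → 0 − 1 + 1 = 0
C3: 2C, 1H, 1O → 0 − 1 + 1 = 0
C4: 1C, 3N → 0 + 3 = +3
The highest value is +3.

+3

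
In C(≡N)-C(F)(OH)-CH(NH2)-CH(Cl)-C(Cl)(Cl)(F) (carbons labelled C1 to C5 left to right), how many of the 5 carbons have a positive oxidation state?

Count +1 for every bond to an atom more electronegative than carbon and −1 for every bond to one less electronegative; C–C bonds are 0. Tallying each carbon:
C1: 1C, 3N → 0 + 3 = +3
C2: 2C, 1O, 1F → 0 + 1 + 1 = +2
C3: 2C, 1H, 1N → 0 − 1 + 1 = 0
C4: 2C, 1H, 1Cl → 0 − 1 + 1 = 0
C5: 1C, 1F, 2Cl → 0 + 1 + 2 = +3
3 carbons (C1, C2, C5) meet the condition.

3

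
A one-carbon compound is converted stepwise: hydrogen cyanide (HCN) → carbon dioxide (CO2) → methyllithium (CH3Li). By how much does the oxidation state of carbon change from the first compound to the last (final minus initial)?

Carbon oxidation states along the series — hydrogen cyanide: +2, carbon dioxide: +4, methyllithium: -4.
Net change = -4 − (+2) = -6.

-6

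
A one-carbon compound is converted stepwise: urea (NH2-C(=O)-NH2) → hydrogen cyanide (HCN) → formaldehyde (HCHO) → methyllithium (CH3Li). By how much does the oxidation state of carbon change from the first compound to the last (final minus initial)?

Carbon oxidation states along the series — urea: +4, hydrogen cyanide: +2, formaldehyde: 0, methyllithium: -4.
Net change = -4 − (+4) = -8.

-8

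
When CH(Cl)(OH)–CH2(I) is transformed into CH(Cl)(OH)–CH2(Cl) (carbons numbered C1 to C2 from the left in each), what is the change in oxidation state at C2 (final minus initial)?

0

Before: C2 has 1 bond to C, 2 bonds to H, 1 bond to I → oxidation state -1.
After: C2 has 1 bond to C, 2 bonds to H, 1 bond to Cl → oxidation state -1.
Δ = -1 − (-1) = 0, so no net redox change at C2.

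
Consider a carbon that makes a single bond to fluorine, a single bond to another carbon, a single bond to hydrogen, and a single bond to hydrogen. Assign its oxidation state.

The carbon has one bond to C (0), one bond to H (-1), one bond to F (+1), one bond to H (-1).
Oxidation state = 0 − 1 + 1 − 1 = -1.

-1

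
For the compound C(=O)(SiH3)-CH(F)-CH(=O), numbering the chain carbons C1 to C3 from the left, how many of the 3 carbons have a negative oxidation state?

0

Tallying each carbon's bonds:
C1: 1C, 2O, 1Si → 0 + 2 − 1 = +1
C2: 2C, 1H, 1F → 0 − 1 + 1 = 0
C3: 1C, 1H, 2O → 0 − 1 + 2 = +1
0 carbons meet the condition.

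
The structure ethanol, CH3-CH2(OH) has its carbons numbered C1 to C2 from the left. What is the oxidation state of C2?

C2 has one bond to H (-1), one bond to H (-1), one bond to O (+1), one bond to C (0).
Oxidation state = -1 − 1 + 1 + 0 = -1.

-1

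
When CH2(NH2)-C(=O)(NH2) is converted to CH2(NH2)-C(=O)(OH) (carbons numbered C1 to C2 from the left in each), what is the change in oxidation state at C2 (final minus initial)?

Before: C2 has 1 bond to C, 2 bonds to O, 1 bond to N → oxidation state +3.
After: C2 has 1 bond to C, 3 bonds to O → oxidation state +3.
Δ = +3 − (+3) = 0, so no net redox change at C2.

0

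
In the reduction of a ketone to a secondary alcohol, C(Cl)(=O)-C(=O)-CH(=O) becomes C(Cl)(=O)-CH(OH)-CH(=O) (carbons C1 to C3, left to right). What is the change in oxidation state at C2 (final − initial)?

Before: C2 has 2 bonds to C, 2 bonds to O → oxidation state +2.
After: C2 has 2 bonds to C, 1 bond to H, 1 bond to O → oxidation state 0.
Δ = 0 − (+2) = -2, so this is a reduction at C2.

-2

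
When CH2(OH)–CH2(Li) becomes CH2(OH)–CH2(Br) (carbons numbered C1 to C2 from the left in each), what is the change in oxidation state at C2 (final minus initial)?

+2

Before: C2 has 1 bond to C, 2 bonds to H, 1 bond to Li → oxidation state -3.
After: C2 has 1 bond to C, 2 bonds to H, 1 bond to Br → oxidation state -1.
Δ = -1 − (-3) = +2, so this is an oxidation at C2.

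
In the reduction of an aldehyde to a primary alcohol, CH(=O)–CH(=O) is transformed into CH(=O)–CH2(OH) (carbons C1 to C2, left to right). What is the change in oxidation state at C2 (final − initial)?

Before: C2 has 1 bond to C, 1 bond to H, 2 bonds to O → oxidation state +1.
After: C2 has 1 bond to C, 2 bonds to H, 1 bond to O → oxidation state -1.
Δ = -1 − (+1) = -2, so this is a reduction at C2.

-2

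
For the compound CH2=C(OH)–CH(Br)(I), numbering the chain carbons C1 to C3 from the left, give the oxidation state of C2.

C2 has a double bond to C (2×0 = 0), one bond to C (0), one bond to O (+1).
Oxidation state = 0 + 0 + 1 = +1.

+1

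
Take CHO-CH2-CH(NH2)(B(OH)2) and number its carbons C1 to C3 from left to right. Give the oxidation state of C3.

C3 has one bond to C (0), one bond to N (+1), one bond to B (-1), one bond to H (-1).
Oxidation state = 0 + 1 − 1 − 1 = -1.

-1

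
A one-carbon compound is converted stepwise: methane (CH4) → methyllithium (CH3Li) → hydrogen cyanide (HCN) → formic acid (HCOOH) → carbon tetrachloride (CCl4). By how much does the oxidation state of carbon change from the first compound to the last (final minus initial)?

+8

Carbon oxidation states along the series — methane: -4, methyllithium: -4, hydrogen cyanide: +2, formic acid: +2, carbon tetrachloride: +4.
Net change = +4 − (-4) = +8.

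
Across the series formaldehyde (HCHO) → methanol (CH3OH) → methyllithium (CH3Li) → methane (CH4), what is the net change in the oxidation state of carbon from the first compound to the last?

Carbon oxidation states along the series — formaldehyde: 0, methanol: -2, methyllithium: -4, methane: -4.
Net change = -4 − (0) = -4.

-4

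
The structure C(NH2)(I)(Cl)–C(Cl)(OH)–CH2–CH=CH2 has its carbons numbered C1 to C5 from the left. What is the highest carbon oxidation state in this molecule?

+3

Tallying each carbon's bonds:
C1: 1C, 1N, 1Cl, 1I → 0 + 1 + 1 + 1 = +3
C2: 2C, 1O, 1Cl → 0 + 1 + 1 = +2
C3: 2C, 2H → 0 − 2 = -2
C4: 3C, 1H → 0 − 1 = -1
C5: 2C, 2H → 0 − 2 = -2
The highest value is +3.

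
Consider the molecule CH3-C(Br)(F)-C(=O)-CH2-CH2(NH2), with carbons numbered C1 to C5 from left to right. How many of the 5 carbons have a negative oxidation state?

3

Tallying each carbon's bonds:
C1: 1C, 3H → 0 − 3 = -3
C2: 2C, 1F, 1Br → 0 + 1 + 1 = +2
C3: 2C, 2O → 0 + 2 = +2
C4: 2C, 2H → 0 − 2 = -2
C5: 1C, 2H, 1N → 0 − 2 + 1 = -1
3 carbons (C1, C4, C5) meet the condition.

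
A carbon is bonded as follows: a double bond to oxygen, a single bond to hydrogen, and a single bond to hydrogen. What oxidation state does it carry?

Assign +1 per bond to O/N/halogen, −1 per bond to H or an electropositive element, and 0 per bond to carbon.
The carbon has a double bond to O (2×+1 = +2), one bond to H (-1), one bond to H (-1).
Oxidation state = +2 − 1 − 1 = 0.

0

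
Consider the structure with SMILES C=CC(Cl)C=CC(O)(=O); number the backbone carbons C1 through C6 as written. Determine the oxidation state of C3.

C3 has one bond to C (0), one bond to C (0), one bond to Cl (+1), one bond to H (-1).
Oxidation state = 0 + 0 + 1 − 1 = 0.

0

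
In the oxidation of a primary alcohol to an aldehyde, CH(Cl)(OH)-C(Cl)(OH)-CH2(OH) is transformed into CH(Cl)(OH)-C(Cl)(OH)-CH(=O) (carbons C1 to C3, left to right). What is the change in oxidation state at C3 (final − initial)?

Before: C3 has 1 bond to C, 2 bonds to H, 1 bond to O → oxidation state -1.
After: C3 has 1 bond to C, 1 bond to H, 2 bonds to O → oxidation state +1.
Δ = +1 − (-1) = +2, so this is an oxidation at C3.

+2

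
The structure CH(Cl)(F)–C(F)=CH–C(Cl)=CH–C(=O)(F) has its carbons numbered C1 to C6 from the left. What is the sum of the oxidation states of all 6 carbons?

Assign +1 per bond to O/N/halogen, −1 per bond to H or an electropositive element, and 0 per bond to carbon. Tallying each carbon:
C1: 1C, 1H, 1F, 1Cl → 0 − 1 + 1 + 1 = +1
C2: 3C, 1F → 0 + 1 = +1
C3: 3C, 1H → 0 − 1 = -1
C4: 3C, 1Cl → 0 + 1 = +1
C5: 3C, 1H → 0 − 1 = -1
C6: 1C, 2O, 1F → 0 + 2 + 1 = +3
Sum = +1 + 1 − 1 + 1 − 1 + 3 = +4.

+4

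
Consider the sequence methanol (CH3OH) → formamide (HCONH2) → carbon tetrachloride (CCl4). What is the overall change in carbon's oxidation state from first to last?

+6

Carbon oxidation states along the series — methanol: -2, formamide: +2, carbon tetrachloride: +4.
Net change = +4 − (-2) = +6.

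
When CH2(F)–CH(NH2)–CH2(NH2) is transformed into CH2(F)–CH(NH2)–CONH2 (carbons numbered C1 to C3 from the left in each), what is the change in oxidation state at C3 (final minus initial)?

+4

Before: C3 has 1 bond to C, 2 bonds to H, 1 bond to N → oxidation state -1.
After: C3 has 1 bond to C, 2 bonds to O, 1 bond to N → oxidation state +3.
Δ = +3 − (-1) = +4, so this is an oxidation at C3.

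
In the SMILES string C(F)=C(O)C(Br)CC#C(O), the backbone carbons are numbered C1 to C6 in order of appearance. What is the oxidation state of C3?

Each bond to a more electronegative atom (O, N, halogen) counts +1, each bond to a less electronegative atom (H, metal, B, Si) counts −1, and each C–C bond counts 0.
C3 has one bond to C (0), one bond to C (0), one bond to Br (+1), one bond to H (-1).
Oxidation state = 0 + 0 + 1 − 1 = 0.

0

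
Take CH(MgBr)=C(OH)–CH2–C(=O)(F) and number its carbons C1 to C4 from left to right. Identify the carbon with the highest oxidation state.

Bonds to more-electronegative neighbours contribute +1 each, bonds to H or metals contribute −1 each, and C–C bonds contribute 0. Tallying each carbon:
C1: 2C, 1H, 1Mg → 0 − 1 − 1 = -2
C2: 3C, 1O → 0 + 1 = +1
C3: 2C, 2H → 0 − 2 = -2
C4: 1C, 2O, 1F → 0 + 2 + 1 = +3
The most oxidised carbon is C4 at +3.

C4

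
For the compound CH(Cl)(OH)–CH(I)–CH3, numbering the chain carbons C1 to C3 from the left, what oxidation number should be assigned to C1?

C1 has one bond to C (0), one bond to H (-1), one bond to Cl (+1), one bond to O (+1).
Oxidation state = 0 − 1 + 1 + 1 = +1.

+1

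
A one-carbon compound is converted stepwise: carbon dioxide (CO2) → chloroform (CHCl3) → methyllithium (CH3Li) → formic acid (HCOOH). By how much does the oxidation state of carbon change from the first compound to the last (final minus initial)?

Carbon oxidation states along the series — carbon dioxide: +4, chloroform: +2, methyllithium: -4, formic acid: +2.
Net change = +2 − (+4) = -2.

-2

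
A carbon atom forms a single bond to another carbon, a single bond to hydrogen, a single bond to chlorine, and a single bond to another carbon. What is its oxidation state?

0

The carbon has one bond to C (0), one bond to C (0), one bond to H (-1), one bond to Cl (+1).
Oxidation state = 0 + 0 − 1 + 1 = 0.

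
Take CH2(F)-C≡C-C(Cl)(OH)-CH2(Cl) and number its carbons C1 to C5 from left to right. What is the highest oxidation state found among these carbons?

Tallying each carbon's bonds:
C1: 1C, 2H, 1F → 0 − 2 + 1 = -1
C2: 4C → 0 = 0
C3: 4C → 0 = 0
C4: 2C, 1O, 1Cl → 0 + 1 + 1 = +2
C5: 1C, 2H, 1Cl → 0 − 2 + 1 = -1
The highest value is +2.

+2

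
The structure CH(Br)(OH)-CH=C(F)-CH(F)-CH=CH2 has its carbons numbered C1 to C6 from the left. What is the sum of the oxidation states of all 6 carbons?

-2

Bonds to more-electronegative neighbours contribute +1 each, bonds to H or metals contribute −1 each, and C–C bonds contribute 0. Tallying each carbon:
C1: 1C, 1H, 1O, 1Br → 0 − 1 + 1 + 1 = +1
C2: 3C, 1H → 0 − 1 = -1
C3: 3C, 1F → 0 + 1 = +1
C4: 2C, 1H, 1F → 0 − 1 + 1 = 0
C5: 3C, 1H → 0 − 1 = -1
C6: 2C, 2H → 0 − 2 = -2
Sum = +1 − 1 + 1 + 0 − 1 − 2 = -2.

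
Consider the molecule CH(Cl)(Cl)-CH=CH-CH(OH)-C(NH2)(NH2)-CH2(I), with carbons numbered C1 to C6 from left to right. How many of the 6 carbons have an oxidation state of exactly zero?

1

Each bond to a more electronegative atom (O, N, halogen) counts +1, each bond to a less electronegative atom (H, metal, B, Si) counts −1, and each C–C bond counts 0. Tallying each carbon:
C1: 1C, 1H, 2Cl → 0 − 1 + 2 = +1
C2: 3C, 1H → 0 − 1 = -1
C3: 3C, 1H → 0 − 1 = -1
C4: 2C, 1H, 1O → 0 − 1 + 1 = 0
C5: 2C, 2N → 0 + 2 = +2
C6: 1C, 2H, 1I → 0 − 2 + 1 = -1
1 carbon (C4) meets the condition.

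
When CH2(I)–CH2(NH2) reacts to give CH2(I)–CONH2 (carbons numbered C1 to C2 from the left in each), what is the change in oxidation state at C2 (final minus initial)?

Before: C2 has 1 bond to C, 2 bonds to H, 1 bond to N → oxidation state -1.
After: C2 has 1 bond to C, 2 bonds to O, 1 bond to N → oxidation state +3.
Δ = +3 − (-1) = +4, so this is an oxidation at C2.

+4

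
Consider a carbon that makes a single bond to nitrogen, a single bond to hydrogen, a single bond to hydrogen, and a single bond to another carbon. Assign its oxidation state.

-1

The carbon has one bond to C (0), one bond to N (+1), one bond to H (-1), one bond to H (-1).
Oxidation state = 0 + 1 − 1 − 1 = -1.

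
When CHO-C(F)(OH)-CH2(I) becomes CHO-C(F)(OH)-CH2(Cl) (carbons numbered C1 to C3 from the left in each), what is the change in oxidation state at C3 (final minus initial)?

Before: C3 has 1 bond to C, 2 bonds to H, 1 bond to I → oxidation state -1.
After: C3 has 1 bond to C, 2 bonds to H, 1 bond to Cl → oxidation state -1.
Δ = -1 − (-1) = 0, so no net redox change at C3.

0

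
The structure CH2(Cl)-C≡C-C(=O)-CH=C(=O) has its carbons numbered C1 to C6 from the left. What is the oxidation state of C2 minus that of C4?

-2

C2: 4C → 0 = 0
C4: 2C, 2O → 0 + 2 = +2
Difference: 0 − (+2) = -2.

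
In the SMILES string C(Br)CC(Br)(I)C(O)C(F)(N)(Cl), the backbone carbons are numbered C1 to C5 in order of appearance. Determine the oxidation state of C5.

+3

C5 has one bond to C (0), one bond to F (+1), one bond to N (+1), one bond to Cl (+1).
Oxidation state = 0 + 1 + 1 + 1 = +3.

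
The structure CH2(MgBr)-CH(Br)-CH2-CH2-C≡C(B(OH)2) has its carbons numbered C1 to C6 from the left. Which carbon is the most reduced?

Each bond to a more electronegative atom (O, N, halogen) counts +1, each bond to a less electronegative atom (H, metal, B, Si) counts −1, and each C–C bond counts 0. Tallying each carbon:
C1: 1C, 2H, 1Mg → 0 − 2 − 1 = -3
C2: 2C, 1H, 1Br → 0 − 1 + 1 = 0
C3: 2C, 2H → 0 − 2 = -2
C4: 2C, 2H → 0 − 2 = -2
C5: 4C → 0 = 0
C6: 3C, 1B → 0 − 1 = -1
The most reduced carbon is C1 at -3.

C1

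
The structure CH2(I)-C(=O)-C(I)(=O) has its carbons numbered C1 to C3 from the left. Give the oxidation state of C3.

+3

C3 has one bond to C (0), one bond to I (+1), a double bond to O (2×+1 = +2).
Oxidation state = 0 + 1 + 2 = +3.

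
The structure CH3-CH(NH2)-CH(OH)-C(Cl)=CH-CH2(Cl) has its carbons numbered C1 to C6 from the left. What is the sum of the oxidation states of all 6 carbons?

-4

Tallying each carbon's bonds:
C1: 1C, 3H → 0 − 3 = -3
C2: 2C, 1H, 1N → 0 − 1 + 1 = 0
C3: 2C, 1H, 1O → 0 − 1 + 1 = 0
C4: 3C, 1Cl → 0 + 1 = +1
C5: 3C, 1H → 0 − 1 = -1
C6: 1C, 2H, 1Cl → 0 − 2 + 1 = -1
Sum = -3 + 0 + 0 + 1 − 1 − 1 = -4.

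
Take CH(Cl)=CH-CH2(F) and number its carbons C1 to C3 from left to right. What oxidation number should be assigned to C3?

Assign +1 per bond to O/N/halogen, −1 per bond to H or an electropositive element, and 0 per bond to carbon.
C3 has one bond to C (0), one bond to H (-1), one bond to F (+1), one bond to H (-1).
Oxidation state = 0 − 1 + 1 − 1 = -1.

-1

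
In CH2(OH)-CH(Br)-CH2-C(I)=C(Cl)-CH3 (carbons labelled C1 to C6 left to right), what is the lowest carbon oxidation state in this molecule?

Tallying each carbon's bonds:
C1: 1C, 2H, 1O → 0 − 2 + 1 = -1
C2: 2C, 1H, 1Br → 0 − 1 + 1 = 0
C3: 2C, 2H → 0 − 2 = -2
C4: 3C, 1I → 0 + 1 = +1
C5: 3C, 1Cl → 0 + 1 = +1
C6: 1C, 3H → 0 − 3 = -3
The lowest value is -3.

-3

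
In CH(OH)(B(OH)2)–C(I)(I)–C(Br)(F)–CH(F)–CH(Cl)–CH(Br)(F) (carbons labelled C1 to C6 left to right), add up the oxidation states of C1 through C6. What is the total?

+4

Tallying each carbon's bonds:
C1: 1C, 1H, 1O, 1B → 0 − 1 + 1 − 1 = -1
C2: 2C, 2I → 0 + 2 = +2
C3: 2C, 1F, 1Br → 0 + 1 + 1 = +2
C4: 2C, 1H, 1F → 0 − 1 + 1 = 0
C5: 2C, 1H, 1Cl → 0 − 1 + 1 = 0
C6: 1C, 1H, 1F, 1Br → 0 − 1 + 1 + 1 = +1
Sum = -1 + 2 + 2 + 0 + 0 + 1 = +4.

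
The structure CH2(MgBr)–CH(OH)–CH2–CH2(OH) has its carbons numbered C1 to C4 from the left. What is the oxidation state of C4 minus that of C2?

C4: 1C, 2H, 1O → 0 − 2 + 1 = -1
C2: 2C, 1H, 1O → 0 − 1 + 1 = 0
Difference: -1 − (0) = -1.

-1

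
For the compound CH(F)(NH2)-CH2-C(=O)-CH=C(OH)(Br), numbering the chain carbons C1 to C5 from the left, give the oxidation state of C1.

C1 has one bond to C (0), one bond to F (+1), one bond to N (+1), one bond to H (-1).
Oxidation state = 0 + 1 + 1 − 1 = +1.

+1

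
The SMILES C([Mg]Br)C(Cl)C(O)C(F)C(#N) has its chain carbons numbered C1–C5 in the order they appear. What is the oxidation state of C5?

+3

Assign +1 per bond to O/N/halogen, −1 per bond to H or an electropositive element, and 0 per bond to carbon.
C5 has one bond to C (0), a triple bond to N (3×+1 = +3).
Oxidation state = 0 + 3 = +3.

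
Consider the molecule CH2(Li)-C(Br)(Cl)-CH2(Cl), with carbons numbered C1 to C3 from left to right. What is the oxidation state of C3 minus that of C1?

C3: 1C, 2H, 1Cl → 0 − 2 + 1 = -1
C1: 1C, 2H, 1Li → 0 − 2 − 1 = -3
Difference: -1 − (-3) = +2.

+2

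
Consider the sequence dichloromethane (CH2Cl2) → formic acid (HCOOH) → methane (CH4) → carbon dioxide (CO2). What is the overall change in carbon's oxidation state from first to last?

Carbon oxidation states along the series — dichloromethane: 0, formic acid: +2, methane: -4, carbon dioxide: +4.
Net change = +4 − (0) = +4.

+4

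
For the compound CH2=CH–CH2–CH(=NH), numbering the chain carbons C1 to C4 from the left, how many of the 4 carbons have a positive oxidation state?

Each bond to a more electronegative atom (O, N, halogen) counts +1, each bond to a less electronegative atom (H, metal, B, Si) counts −1, and each C–C bond counts 0. Tallying each carbon:
C1: 2C, 2H → 0 − 2 = -2
C2: 3C, 1H → 0 − 1 = -1
C3: 2C, 2H → 0 − 2 = -2
C4: 1C, 1H, 2N → 0 − 1 + 2 = +1
1 carbon (C4) meets the condition.

1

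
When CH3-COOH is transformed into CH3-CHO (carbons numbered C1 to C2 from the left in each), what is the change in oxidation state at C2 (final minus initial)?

-2

Before: C2 has 1 bond to C, 3 bonds to O → oxidation state +3.
After: C2 has 1 bond to C, 1 bond to H, 2 bonds to O → oxidation state +1.
Δ = +1 − (+3) = -2, so this is a reduction at C2.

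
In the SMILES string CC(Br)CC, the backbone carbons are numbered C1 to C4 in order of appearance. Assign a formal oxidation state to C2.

Assign +1 per bond to O/N/halogen, −1 per bond to H or an electropositive element, and 0 per bond to carbon.
C2 has one bond to C (0), one bond to C (0), one bond to Br (+1), one bond to H (-1).
Oxidation state = 0 + 0 + 1 − 1 = 0.

0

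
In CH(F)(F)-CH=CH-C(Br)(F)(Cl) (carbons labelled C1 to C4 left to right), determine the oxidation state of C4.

Each bond to a more electronegative atom (O, N, halogen) counts +1, each bond to a less electronegative atom (H, metal, B, Si) counts −1, and each C–C bond counts 0.
C4 has one bond to C (0), one bond to Br (+1), one bond to F (+1), one bond to Cl (+1).
Oxidation state = 0 + 1 + 1 + 1 = +3.

+3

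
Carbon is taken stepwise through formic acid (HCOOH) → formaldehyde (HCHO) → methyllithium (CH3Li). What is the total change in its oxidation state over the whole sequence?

-6

Carbon oxidation states along the series — formic acid: +2, formaldehyde: 0, methyllithium: -4.
Net change = -4 − (+2) = -6.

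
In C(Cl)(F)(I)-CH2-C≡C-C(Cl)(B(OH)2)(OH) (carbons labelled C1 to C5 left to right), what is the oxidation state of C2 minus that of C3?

C2: 2C, 2H → 0 − 2 = -2
C3: 4C → 0 = 0
Difference: -2 − (0) = -2.

-2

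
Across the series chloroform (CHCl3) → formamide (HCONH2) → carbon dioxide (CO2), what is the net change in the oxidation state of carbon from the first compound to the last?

Carbon oxidation states along the series — chloroform: +2, formamide: +2, carbon dioxide: +4.
Net change = +4 − (+2) = +2.

+2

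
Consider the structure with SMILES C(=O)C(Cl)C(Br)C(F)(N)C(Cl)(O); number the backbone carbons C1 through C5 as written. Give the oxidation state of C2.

0

Each bond to a more electronegative atom (O, N, halogen) counts +1, each bond to a less electronegative atom (H, metal, B, Si) counts −1, and each C–C bond counts 0.
C2 has one bond to C (0), one bond to C (0), one bond to Cl (+1), one bond to H (-1).
Oxidation state = 0 + 0 + 1 − 1 = 0.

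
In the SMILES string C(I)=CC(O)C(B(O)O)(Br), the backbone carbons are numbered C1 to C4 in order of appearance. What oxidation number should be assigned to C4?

-1

Assign +1 per bond to O/N/halogen, −1 per bond to H or an electropositive element, and 0 per bond to carbon.
C4 has one bond to C (0), one bond to H (-1), one bond to B (-1), one bond to Br (+1).
Oxidation state = 0 − 1 − 1 + 1 = -1.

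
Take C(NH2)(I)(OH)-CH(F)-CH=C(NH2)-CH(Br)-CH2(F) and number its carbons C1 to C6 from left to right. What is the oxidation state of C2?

0

Each bond to a more electronegative atom (O, N, halogen) counts +1, each bond to a less electronegative atom (H, metal, B, Si) counts −1, and each C–C bond counts 0.
C2 has one bond to C (0), one bond to C (0), one bond to F (+1), one bond to H (-1).
Oxidation state = 0 + 0 + 1 − 1 = 0.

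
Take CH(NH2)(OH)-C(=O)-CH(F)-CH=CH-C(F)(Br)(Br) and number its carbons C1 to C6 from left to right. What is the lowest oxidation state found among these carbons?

-1

Tallying each carbon's bonds:
C1: 1C, 1H, 1O, 1N → 0 − 1 + 1 + 1 = +1
C2: 2C, 2O → 0 + 2 = +2
C3: 2C, 1H, 1F → 0 − 1 + 1 = 0
C4: 3C, 1H → 0 − 1 = -1
C5: 3C, 1H → 0 − 1 = -1
C6: 1C, 1F, 2Br → 0 + 1 + 2 = +3
The lowest value is -1.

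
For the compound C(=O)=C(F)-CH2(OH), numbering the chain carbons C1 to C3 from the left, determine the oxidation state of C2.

+1

Count +1 for every bond to an atom more electronegative than carbon and −1 for every bond to one less electronegative; C–C bonds are 0.
C2 has a double bond to C (2×0 = 0), one bond to C (0), one bond to F (+1).
Oxidation state = 0 + 0 + 1 = +1.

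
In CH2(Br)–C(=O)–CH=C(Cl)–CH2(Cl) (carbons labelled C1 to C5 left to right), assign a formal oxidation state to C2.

+2

C2 has one bond to C (0), one bond to C (0), a double bond to O (2×+1 = +2).
Oxidation state = 0 + 0 + 2 = +2.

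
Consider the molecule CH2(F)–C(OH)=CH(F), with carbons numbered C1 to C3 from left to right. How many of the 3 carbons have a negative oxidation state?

1

Tallying each carbon's bonds:
C1: 1C, 2H, 1F → 0 − 2 + 1 = -1
C2: 3C, 1O → 0 + 1 = +1
C3: 2C, 1H, 1F → 0 − 1 + 1 = 0
1 carbon (C1) meets the condition.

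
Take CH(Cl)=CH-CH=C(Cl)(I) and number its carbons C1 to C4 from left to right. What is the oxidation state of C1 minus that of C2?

+1

C1: 2C, 1H, 1Cl → 0 − 1 + 1 = 0
C2: 3C, 1H → 0 − 1 = -1
Difference: 0 − (-1) = +1.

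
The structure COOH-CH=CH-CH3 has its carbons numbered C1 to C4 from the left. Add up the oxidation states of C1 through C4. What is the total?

-2

Tallying each carbon's bonds:
C1: 1C, 3O → 0 + 3 = +3
C2: 3C, 1H → 0 − 1 = -1
C3: 3C, 1H → 0 − 1 = -1
C4: 1C, 3H → 0 − 3 = -3
Sum = +3 − 1 − 1 − 3 = -2.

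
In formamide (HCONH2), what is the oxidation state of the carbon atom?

+2

Assign +1 per bond to O/N/halogen, −1 per bond to H or an electropositive element, and 0 per bond to carbon.
The carbon has one bond to H (-1), a double bond to O (2×+1 = +2), one bond to N (+1).
Oxidation state = -1 + 2 + 1 = +2.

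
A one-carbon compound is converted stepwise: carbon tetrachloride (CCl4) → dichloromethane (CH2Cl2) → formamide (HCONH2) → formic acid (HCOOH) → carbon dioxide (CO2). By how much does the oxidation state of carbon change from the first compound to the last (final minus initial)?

0

Carbon oxidation states along the series — carbon tetrachloride: +4, dichloromethane: 0, formamide: +2, formic acid: +2, carbon dioxide: +4.
Net change = +4 − (+4) = 0.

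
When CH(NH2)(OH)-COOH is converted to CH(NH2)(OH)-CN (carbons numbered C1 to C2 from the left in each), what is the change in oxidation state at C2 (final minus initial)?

0

Before: C2 has 1 bond to C, 3 bonds to O → oxidation state +3.
After: C2 has 1 bond to C, 3 bonds to N → oxidation state +3.
Δ = +3 − (+3) = 0, so no net redox change at C2.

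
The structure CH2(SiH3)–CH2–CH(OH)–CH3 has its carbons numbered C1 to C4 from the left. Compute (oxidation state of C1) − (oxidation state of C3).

-3

C1: 1C, 2H, 1Si → 0 − 2 − 1 = -3
C3: 2C, 1H, 1O → 0 − 1 + 1 = 0
Difference: -3 − (0) = -3.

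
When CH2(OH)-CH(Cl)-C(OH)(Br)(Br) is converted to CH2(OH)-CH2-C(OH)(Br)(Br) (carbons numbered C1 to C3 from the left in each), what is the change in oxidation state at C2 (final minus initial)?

Before: C2 has 2 bonds to C, 1 bond to H, 1 bond to Cl → oxidation state 0.
After: C2 has 2 bonds to C, 2 bonds to H → oxidation state -2.
Δ = -2 − (0) = -2, so this is a reduction at C2.

-2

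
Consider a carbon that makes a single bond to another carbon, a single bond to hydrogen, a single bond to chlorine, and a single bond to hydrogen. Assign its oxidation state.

-1

The carbon has one bond to C (0), one bond to H (-1), one bond to Cl (+1), one bond to H (-1).
Oxidation state = 0 − 1 + 1 − 1 = -1.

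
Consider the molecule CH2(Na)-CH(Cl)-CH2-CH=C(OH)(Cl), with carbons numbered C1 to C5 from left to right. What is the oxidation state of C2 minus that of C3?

C2: 2C, 1H, 1Cl → 0 − 1 + 1 = 0
C3: 2C, 2H → 0 − 2 = -2
Difference: 0 − (-2) = +2.

+2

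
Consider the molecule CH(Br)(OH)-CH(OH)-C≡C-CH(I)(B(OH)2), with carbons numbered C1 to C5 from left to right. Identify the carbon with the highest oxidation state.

Tallying each carbon's bonds:
C1: 1C, 1H, 1O, 1Br → 0 − 1 + 1 + 1 = +1
C2: 2C, 1H, 1O → 0 − 1 + 1 = 0
C3: 4C → 0 = 0
C4: 4C → 0 = 0
C5: 1C, 1H, 1I, 1B → 0 − 1 + 1 − 1 = -1
The most oxidised carbon is C1 at +1.

C1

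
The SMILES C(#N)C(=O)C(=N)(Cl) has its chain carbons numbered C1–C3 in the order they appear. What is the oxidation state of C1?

C1 has one bond to C (0), a triple bond to N (3×+1 = +3).
Oxidation state = 0 + 3 = +3.

+3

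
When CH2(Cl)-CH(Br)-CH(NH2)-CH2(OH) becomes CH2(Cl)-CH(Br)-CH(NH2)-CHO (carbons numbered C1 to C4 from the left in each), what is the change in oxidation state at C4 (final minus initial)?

Before: C4 has 1 bond to C, 2 bonds to H, 1 bond to O → oxidation state -1.
After: C4 has 1 bond to C, 1 bond to H, 2 bonds to O → oxidation state +1.
Δ = +1 − (-1) = +2, so this is an oxidation at C4.

+2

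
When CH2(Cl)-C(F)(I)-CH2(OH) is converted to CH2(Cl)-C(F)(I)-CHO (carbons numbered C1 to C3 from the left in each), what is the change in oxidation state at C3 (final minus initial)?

+2

Before: C3 has 1 bond to C, 2 bonds to H, 1 bond to O → oxidation state -1.
After: C3 has 1 bond to C, 1 bond to H, 2 bonds to O → oxidation state +1.
Δ = +1 − (-1) = +2, so this is an oxidation at C3.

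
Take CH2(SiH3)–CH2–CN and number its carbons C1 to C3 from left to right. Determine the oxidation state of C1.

-3

C1 has one bond to C (0), one bond to H (-1), one bond to H (-1), one bond to Si (-1).
Oxidation state = 0 − 1 − 1 − 1 = -3.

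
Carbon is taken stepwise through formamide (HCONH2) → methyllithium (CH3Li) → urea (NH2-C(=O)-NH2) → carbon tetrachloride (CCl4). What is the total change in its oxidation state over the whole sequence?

Carbon oxidation states along the series — formamide: +2, methyllithium: -4, urea: +4, carbon tetrachloride: +4.
Net change = +4 − (+2) = +2.

+2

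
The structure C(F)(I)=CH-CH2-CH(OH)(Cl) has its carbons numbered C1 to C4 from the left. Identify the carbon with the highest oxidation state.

Assign +1 per bond to O/N/halogen, −1 per bond to H or an electropositive element, and 0 per bond to carbon. Tallying each carbon:
C1: 2C, 1F, 1I → 0 + 1 + 1 = +2
C2: 3C, 1H → 0 − 1 = -1
C3: 2C, 2H → 0 − 2 = -2
C4: 1C, 1H, 1O, 1Cl → 0 − 1 + 1 + 1 = +1
The most oxidised carbon is C1 at +2.

C1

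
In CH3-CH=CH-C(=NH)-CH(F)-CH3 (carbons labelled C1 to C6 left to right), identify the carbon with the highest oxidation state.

Tallying each carbon's bonds:
C1: 1C, 3H → 0 − 3 = -3
C2: 3C, 1H → 0 − 1 = -1
C3: 3C, 1H → 0 − 1 = -1
C4: 2C, 2N → 0 + 2 = +2
C5: 2C, 1H, 1F → 0 − 1 + 1 = 0
C6: 1C, 3H → 0 − 3 = -3
The most oxidised carbon is C4 at +2.

C4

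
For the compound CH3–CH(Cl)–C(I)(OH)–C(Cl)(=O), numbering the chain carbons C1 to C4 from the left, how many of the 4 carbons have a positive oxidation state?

Count +1 for every bond to an atom more electronegative than carbon and −1 for every bond to one less electronegative; C–C bonds are 0. Tallying each carbon:
C1: 1C, 3H → 0 − 3 = -3
C2: 2C, 1H, 1Cl → 0 − 1 + 1 = 0
C3: 2C, 1O, 1I → 0 + 1 + 1 = +2
C4: 1C, 2O, 1Cl → 0 + 2 + 1 = +3
2 carbons (C3, C4) meet the condition.

2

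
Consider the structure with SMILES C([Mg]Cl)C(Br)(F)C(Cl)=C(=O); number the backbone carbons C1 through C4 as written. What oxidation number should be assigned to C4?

C4 has a double bond to C (2×0 = 0), a double bond to O (2×+1 = +2).
Oxidation state = 0 + 2 = +2.

+2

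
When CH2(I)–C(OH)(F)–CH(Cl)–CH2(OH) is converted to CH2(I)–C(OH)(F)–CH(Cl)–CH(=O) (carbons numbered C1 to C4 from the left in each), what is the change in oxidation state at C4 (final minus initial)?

+2

Before: C4 has 1 bond to C, 2 bonds to H, 1 bond to O → oxidation state -1.
After: C4 has 1 bond to C, 1 bond to H, 2 bonds to O → oxidation state +1.
Δ = +1 − (-1) = +2, so this is an oxidation at C4.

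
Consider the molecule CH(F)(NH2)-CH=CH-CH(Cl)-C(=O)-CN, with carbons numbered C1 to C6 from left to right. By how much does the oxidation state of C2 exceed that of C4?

-1

C2: 3C, 1H → 0 − 1 = -1
C4: 2C, 1H, 1Cl → 0 − 1 + 1 = 0
Difference: -1 − (0) = -1.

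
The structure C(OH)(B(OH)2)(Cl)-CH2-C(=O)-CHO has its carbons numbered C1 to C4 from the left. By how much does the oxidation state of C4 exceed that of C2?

C4: 1C, 1H, 2O → 0 − 1 + 2 = +1
C2: 2C, 2H → 0 − 2 = -2
Difference: +1 − (-2) = +3.

+3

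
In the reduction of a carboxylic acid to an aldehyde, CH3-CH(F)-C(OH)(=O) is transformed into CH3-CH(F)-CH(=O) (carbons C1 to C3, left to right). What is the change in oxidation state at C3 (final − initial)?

-2

Before: C3 has 1 bond to C, 3 bonds to O → oxidation state +3.
After: C3 has 1 bond to C, 1 bond to H, 2 bonds to O → oxidation state +1.
Δ = +1 − (+3) = -2, so this is a reduction at C3.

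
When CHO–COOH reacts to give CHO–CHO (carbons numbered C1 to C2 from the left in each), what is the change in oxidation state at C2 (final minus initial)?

Before: C2 has 1 bond to C, 3 bonds to O → oxidation state +3.
After: C2 has 1 bond to C, 1 bond to H, 2 bonds to O → oxidation state +1.
Δ = +1 − (+3) = -2, so this is a reduction at C2.

-2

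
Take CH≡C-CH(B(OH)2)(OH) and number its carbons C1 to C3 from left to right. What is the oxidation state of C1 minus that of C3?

C1: 3C, 1H → 0 − 1 = -1
C3: 1C, 1H, 1O, 1B → 0 − 1 + 1 − 1 = -1
Difference: -1 − (-1) = 0.

0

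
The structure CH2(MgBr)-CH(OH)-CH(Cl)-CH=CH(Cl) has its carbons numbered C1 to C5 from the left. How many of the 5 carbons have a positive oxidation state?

0

Count +1 for every bond to an atom more electronegative than carbon and −1 for every bond to one less electronegative; C–C bonds are 0. Tallying each carbon:
C1: 1C, 2H, 1Mg → 0 − 2 − 1 = -3
C2: 2C, 1H, 1O → 0 − 1 + 1 = 0
C3: 2C, 1H, 1Cl → 0 − 1 + 1 = 0
C4: 3C, 1H → 0 − 1 = -1
C5: 2C, 1H, 1Cl → 0 − 1 + 1 = 0
0 carbons meet the condition.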